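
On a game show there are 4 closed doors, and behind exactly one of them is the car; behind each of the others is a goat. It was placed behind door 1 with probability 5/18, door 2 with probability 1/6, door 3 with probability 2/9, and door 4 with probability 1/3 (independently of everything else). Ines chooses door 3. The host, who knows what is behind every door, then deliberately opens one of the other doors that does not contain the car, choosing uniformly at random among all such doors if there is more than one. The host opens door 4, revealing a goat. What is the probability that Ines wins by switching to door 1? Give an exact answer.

15/32

Apply Bayes' rule, conditioning on where the car actually is.
If it is behind door 1 (prior 5/18): the host has 2 equally likely choices, so probability 1/2; weight (5/18)·(1/2) = 5/36.
If it is behind door 2 (prior 1/6): the host has 2 equally likely choices, so probability 1/2; weight (1/6)·(1/2) = 1/12.
If it is behind door 3 (prior 2/9): the host has 3 equally likely choices, so probability 1/3; weight (2/9)·(1/3) = 2/27.
If it is behind door 4 (prior 1/3): the host opened door 4, so this case is ruled out; weight (1/3)·0 = 0.
The weights sum to 8/27.
So P(the car behind door 1 | the host opened door 4) = (5/36) / (8/27) = 15/32.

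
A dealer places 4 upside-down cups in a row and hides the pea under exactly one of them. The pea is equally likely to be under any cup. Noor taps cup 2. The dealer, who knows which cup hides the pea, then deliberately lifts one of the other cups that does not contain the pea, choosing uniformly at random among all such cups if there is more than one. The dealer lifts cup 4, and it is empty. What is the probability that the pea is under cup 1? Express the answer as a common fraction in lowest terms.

Consider each possible location of the pea in turn.
If it is under either of cups 1 and 3 (prior 1/4 each): the dealer has 2 equally likely choices, so probability 1/2; weight (1/4)·(1/2) = 1/8 each.
If it is under cup 2 (prior 1/4): the dealer has 3 equally likely choices, so probability 1/3; weight (1/4)·(1/3) = 1/12.
If it is under cup 4 (prior 1/4): the dealer opened cup 4, so this case is ruled out; weight (1/4)·0 = 0.
The weights sum to 1/3.
So P(the pea under cup 1 | the dealer opened cup 4) = (1/8) / (1/3) = 3/8.

3/8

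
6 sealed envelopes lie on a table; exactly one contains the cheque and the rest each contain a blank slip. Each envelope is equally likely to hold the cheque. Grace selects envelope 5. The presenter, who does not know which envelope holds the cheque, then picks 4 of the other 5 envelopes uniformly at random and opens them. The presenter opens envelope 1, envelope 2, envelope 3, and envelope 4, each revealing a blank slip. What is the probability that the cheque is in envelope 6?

1/2

Consider each possible location of the cheque in turn.
If it is in any of envelopes 1, 2, 3, and 4 (prior 1/6 each): that envelope was opened and seen not to hold the prize — ruled out; weight (1/6)·0 = 0 each.
If it is in either of envelopes 5 and 6 (prior 1/6 each): the presenter picks exactly this set with probability 1/5 regardless, and none is the prize; weight (1/6)·(1/5) = 1/30 each.
The weights sum to 1/15.
So P(the cheque in envelope 6 | the presenter opened envelope 1, envelope 2, envelope 3, and envelope 4) = (1/30) / (1/15) = 1/2.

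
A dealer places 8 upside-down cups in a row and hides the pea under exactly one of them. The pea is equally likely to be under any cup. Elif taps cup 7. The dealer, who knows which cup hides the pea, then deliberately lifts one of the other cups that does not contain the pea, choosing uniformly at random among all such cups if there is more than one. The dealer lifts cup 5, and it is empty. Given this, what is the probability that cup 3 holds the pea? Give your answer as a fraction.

7/48

Consider each possible location of the pea in turn.
If it is under any of cups 1, 2, 3, 4, 6, and 8 (prior 1/8 each): the dealer has 6 equally likely choices, so probability 1/6; weight (1/8)·(1/6) = 1/48 each.
If it is under cup 5 (prior 1/8): the dealer opened cup 5, so this case is ruled out; weight (1/8)·0 = 0.
If it is under cup 7 (prior 1/8): the dealer has 7 equally likely choices, so probability 1/7; weight (1/8)·(1/7) = 1/56.
The weights sum to 1/7.
So P(the pea under cup 3 | the dealer opened cup 5) = (1/48) / (1/7) = 7/48.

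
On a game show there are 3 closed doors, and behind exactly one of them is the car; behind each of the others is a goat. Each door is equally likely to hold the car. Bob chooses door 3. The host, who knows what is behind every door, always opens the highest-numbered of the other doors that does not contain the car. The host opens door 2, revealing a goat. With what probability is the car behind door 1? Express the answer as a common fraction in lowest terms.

Condition on the true location of the car.
If it is behind either of doors 1 and 3 (prior 1/3 each): door 2 is the highest-numbered option available, probability 1; weight (1/3)·1 = 1/3 each.
If it is behind door 2 (prior 1/3): the host opened door 2, so this case is ruled out; weight (1/3)·0 = 0.
The weights sum to 2/3.
So P(the car behind door 1 | the host opened door 2) = (1/3) / (2/3) = 1/2.

1/2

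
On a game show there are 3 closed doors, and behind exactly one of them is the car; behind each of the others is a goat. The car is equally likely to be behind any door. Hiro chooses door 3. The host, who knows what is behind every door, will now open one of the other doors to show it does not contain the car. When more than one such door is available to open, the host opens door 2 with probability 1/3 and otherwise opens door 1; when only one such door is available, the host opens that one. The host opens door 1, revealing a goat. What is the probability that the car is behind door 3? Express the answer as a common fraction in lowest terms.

2/5

Consider each possible location of the car in turn.
If it is behind door 1 (prior 1/3): the host opened door 1, so this case is ruled out; weight (1/3)·0 = 0.
If it is behind door 2 (prior 1/3): only door 1 is available, probability 1; weight (1/3)·1 = 1/3.
If it is behind door 3 (prior 1/3): door 2 is available but not opened, probability 2/3; weight (1/3)·(2/3) = 2/9.
The weights sum to 5/9.
So P(the car behind door 3 | the host opened door 1) = (2/9) / (5/9) = 2/5.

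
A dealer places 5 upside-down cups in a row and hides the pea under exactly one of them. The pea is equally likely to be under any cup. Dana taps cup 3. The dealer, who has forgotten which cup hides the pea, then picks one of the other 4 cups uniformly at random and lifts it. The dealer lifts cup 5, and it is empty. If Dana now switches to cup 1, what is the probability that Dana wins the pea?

1/4

Apply Bayes' rule, conditioning on where the pea actually is.
If it is under any of cups 1, 2, 3, and 4 (prior 1/5 each): the dealer picks cup 5 with probability 1/4 regardless, and it is not the prize; weight (1/5)·(1/4) = 1/20 each.
If it is under cup 5 (prior 1/5): the dealer opened cup 5, so this case is ruled out; weight (1/5)·0 = 0.
The weights sum to 1/5.
So P(the pea under cup 1 | the dealer opened cup 5) = (1/20) / (1/5) = 1/4.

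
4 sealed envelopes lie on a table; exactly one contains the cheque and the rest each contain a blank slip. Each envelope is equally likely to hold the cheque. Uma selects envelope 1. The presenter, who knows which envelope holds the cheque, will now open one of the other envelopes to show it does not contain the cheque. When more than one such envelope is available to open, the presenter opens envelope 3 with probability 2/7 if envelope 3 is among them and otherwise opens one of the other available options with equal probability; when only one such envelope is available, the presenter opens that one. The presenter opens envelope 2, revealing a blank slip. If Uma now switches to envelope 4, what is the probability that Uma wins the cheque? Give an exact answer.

Apply Bayes' rule, conditioning on where the cheque actually is.
If it is in envelope 1 (prior 1/4): envelope 3 is available but not opened; envelope 2 gets probability (1 − 2/7)/2 = 5/14; weight (1/4)·(5/14) = 5/56.
If it is in envelope 2 (prior 1/4): the presenter opened envelope 2, so this case is ruled out; weight (1/4)·0 = 0.
If it is in envelope 3 (prior 1/4): envelope 3 holds the prize so is unavailable; the presenter chooses uniformly among the 2 others, probability 1/2; weight (1/4)·(1/2) = 1/8.
If it is in envelope 4 (prior 1/4): envelope 3 is available but not opened, probability 5/7; weight (1/4)·(5/7) = 5/28.
The weights sum to 11/28.
So P(the cheque in envelope 4 | the presenter opened envelope 2) = (5/28) / (11/28) = 5/11.

5/11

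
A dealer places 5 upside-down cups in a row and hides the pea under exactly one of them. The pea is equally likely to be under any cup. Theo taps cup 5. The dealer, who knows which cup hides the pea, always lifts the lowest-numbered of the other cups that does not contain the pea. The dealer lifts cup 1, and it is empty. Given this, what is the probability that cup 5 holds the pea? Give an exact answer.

1/4

Consider each possible location of the pea in turn.
If it is under cup 1 (prior 1/5): the dealer opened cup 1, so this case is ruled out; weight (1/5)·0 = 0.
If it is under any of cups 2, 3, 4, and 5 (prior 1/5 each): cup 1 is the lowest-numbered option available, probability 1; weight (1/5)·1 = 1/5 each.
The weights sum to 4/5.
So P(the pea under cup 5 | the dealer opened cup 1) = (1/5) / (4/5) = 1/4.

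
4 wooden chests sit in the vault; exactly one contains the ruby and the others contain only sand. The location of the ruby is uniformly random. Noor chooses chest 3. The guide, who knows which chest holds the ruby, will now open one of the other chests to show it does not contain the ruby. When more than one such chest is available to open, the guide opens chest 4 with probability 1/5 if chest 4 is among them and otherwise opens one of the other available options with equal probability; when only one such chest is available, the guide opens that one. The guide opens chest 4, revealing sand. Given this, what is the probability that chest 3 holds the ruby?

Apply Bayes' rule, conditioning on where the ruby actually is.
If it is in any of chests 1, 2, and 3 (prior 1/4 each): chest 4 is available, opened with probability 1/5; weight (1/4)·(1/5) = 1/20 each.
If it is in chest 4 (prior 1/4): the guide opened chest 4, so this case is ruled out; weight (1/4)·0 = 0.
The weights sum to 3/20.
So P(the ruby in chest 3 | the guide opened chest 4) = (1/20) / (3/20) = 1/3.

1/3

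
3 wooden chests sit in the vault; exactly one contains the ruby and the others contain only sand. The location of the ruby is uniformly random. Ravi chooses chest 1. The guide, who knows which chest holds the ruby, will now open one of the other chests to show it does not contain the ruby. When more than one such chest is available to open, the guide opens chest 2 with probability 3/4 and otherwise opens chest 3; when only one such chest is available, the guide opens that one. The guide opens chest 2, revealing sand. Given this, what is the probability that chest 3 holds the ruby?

Consider each possible location of the ruby in turn.
If it is in chest 1 (prior 1/3): chest 2 is available, opened with probability 3/4; weight (1/3)·(3/4) = 1/4.
If it is in chest 2 (prior 1/3): the guide opened chest 2, so this case is ruled out; weight (1/3)·0 = 0.
If it is in chest 3 (prior 1/3): only chest 2 is available, probability 1; weight (1/3)·1 = 1/3.
The weights sum to 7/12.
So P(the ruby in chest 3 | the guide opened chest 2) = (1/3) / (7/12) = 4/7.

4/7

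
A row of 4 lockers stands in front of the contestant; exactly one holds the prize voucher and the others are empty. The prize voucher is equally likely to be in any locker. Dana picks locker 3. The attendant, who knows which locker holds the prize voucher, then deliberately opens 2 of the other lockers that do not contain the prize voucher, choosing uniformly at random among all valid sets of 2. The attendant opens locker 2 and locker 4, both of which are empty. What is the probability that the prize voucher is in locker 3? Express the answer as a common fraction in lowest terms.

1/4

Apply Bayes' rule, conditioning on where the prize voucher actually is.
If it is in locker 1 (prior 1/4): the attendant has no choice, probability 1; weight (1/4)·1 = 1/4.
If it is in either of lockers 2 and 4 (prior 1/4 each): that locker was opened and seen not to hold the prize — ruled out; weight (1/4)·0 = 0 each.
If it is in locker 3 (prior 1/4): the attendant has 3 equally likely choices, so probability 1/3; weight (1/4)·(1/3) = 1/12.
The weights sum to 1/3.
So P(the prize voucher in locker 3 | the attendant opened locker 2 and locker 4) = (1/12) / (1/3) = 1/4.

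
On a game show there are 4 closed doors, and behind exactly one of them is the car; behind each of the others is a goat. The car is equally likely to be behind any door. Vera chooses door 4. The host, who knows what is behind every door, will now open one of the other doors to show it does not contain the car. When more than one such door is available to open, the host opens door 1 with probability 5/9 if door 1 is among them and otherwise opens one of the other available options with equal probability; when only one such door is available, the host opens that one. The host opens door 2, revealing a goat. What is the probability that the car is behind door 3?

Condition on the true location of the car.
If it is behind door 1 (prior 1/4): door 1 holds the prize so is unavailable; the host chooses uniformly among the 2 others, probability 1/2; weight (1/4)·(1/2) = 1/8.
If it is behind door 2 (prior 1/4): the host opened door 2, so this case is ruled out; weight (1/4)·0 = 0.
If it is behind door 3 (prior 1/4): door 1 is available but not opened, probability 4/9; weight (1/4)·(4/9) = 1/9.
If it is behind door 4 (prior 1/4): door 1 is available but not opened; door 2 gets probability (1 − 5/9)/2 = 2/9; weight (1/4)·(2/9) = 1/18.
The weights sum to 7/24.
So P(the car behind door 3 | the host opened door 2) = (1/9) / (7/24) = 8/21.

8/21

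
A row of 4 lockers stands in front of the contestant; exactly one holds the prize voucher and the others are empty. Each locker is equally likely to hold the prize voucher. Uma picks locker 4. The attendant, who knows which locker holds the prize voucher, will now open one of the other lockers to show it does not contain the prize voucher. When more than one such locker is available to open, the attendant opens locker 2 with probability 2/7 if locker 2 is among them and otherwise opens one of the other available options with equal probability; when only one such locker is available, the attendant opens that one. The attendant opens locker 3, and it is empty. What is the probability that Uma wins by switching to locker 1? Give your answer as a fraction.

Apply Bayes' rule, conditioning on where the prize voucher actually is.
If it is in locker 1 (prior 1/4): locker 2 is available but not opened, probability 5/7; weight (1/4)·(5/7) = 5/28.
If it is in locker 2 (prior 1/4): locker 2 holds the prize so is unavailable; the attendant chooses uniformly among the 2 others, probability 1/2; weight (1/4)·(1/2) = 1/8.
If it is in locker 3 (prior 1/4): the attendant opened locker 3, so this case is ruled out; weight (1/4)·0 = 0.
If it is in locker 4 (prior 1/4): locker 2 is available but not opened; locker 3 gets probability (1 − 2/7)/2 = 5/14; weight (1/4)·(5/14) = 5/56.
The weights sum to 11/28.
So P(the prize voucher in locker 1 | the attendant opened locker 3) = (5/28) / (11/28) = 5/11.

5/11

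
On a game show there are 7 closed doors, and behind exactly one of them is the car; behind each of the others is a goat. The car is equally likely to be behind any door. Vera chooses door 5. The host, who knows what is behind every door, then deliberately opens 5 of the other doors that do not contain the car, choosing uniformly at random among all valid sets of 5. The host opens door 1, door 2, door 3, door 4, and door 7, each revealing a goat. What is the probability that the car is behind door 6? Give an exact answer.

6/7

Condition on the true location of the car.
If it is behind any of doors 1, 2, 3, 4, and 7 (prior 1/7 each): that door was opened and seen not to hold the prize — ruled out; weight (1/7)·0 = 0 each.
If it is behind door 5 (prior 1/7): the host has 6 equally likely choices, so probability 1/6; weight (1/7)·(1/6) = 1/42.
If it is behind door 6 (prior 1/7): the host has no choice, probability 1; weight (1/7)·1 = 1/7.
The weights sum to 1/6.
So P(the car behind door 6 | the host opened door 1, door 2, door 3, door 4, and door 7) = (1/7) / (1/6) = 6/7.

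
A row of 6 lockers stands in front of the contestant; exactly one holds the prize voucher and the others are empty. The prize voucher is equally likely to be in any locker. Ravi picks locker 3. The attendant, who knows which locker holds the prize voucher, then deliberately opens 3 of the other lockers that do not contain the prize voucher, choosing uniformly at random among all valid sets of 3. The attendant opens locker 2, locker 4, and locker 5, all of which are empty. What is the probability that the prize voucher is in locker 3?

Apply Bayes' rule, conditioning on where the prize voucher actually is.
If it is in either of lockers 1 and 6 (prior 1/6 each): the attendant has 4 equally likely choices, so probability 1/4; weight (1/6)·(1/4) = 1/24 each.
If it is in any of lockers 2, 4, and 5 (prior 1/6 each): that locker was opened and seen not to hold the prize — ruled out; weight (1/6)·0 = 0 each.
If it is in locker 3 (prior 1/6): the attendant has 10 equally likely choices, so probability 1/10; weight (1/6)·(1/10) = 1/60.
The weights sum to 1/10.
So P(the prize voucher in locker 3 | the attendant opened locker 2, locker 4, and locker 5) = (1/60) / (1/10) = 1/6.

1/6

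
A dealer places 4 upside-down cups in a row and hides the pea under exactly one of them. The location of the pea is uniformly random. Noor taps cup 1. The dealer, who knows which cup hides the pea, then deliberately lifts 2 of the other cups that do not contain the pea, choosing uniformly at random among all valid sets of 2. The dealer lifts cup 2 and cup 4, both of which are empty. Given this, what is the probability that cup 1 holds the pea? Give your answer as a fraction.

1/4

Apply Bayes' rule, conditioning on where the pea actually is.
If it is under cup 1 (prior 1/4): the dealer has 3 equally likely choices, so probability 1/3; weight (1/4)·(1/3) = 1/12.
If it is under either of cups 2 and 4 (prior 1/4 each): that cup was opened and seen not to hold the prize — ruled out; weight (1/4)·0 = 0 each.
If it is under cup 3 (prior 1/4): the dealer has no choice, probability 1; weight (1/4)·1 = 1/4.
The weights sum to 1/3.
So P(the pea under cup 1 | the dealer opened cup 2 and cup 4) = (1/12) / (1/3) = 1/4.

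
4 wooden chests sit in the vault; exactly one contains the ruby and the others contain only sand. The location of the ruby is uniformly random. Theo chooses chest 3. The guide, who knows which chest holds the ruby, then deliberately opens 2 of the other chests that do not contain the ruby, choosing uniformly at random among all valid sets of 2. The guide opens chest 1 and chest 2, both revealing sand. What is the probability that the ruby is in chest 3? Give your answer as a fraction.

Consider each possible location of the ruby in turn.
If it is in either of chests 1 and 2 (prior 1/4 each): that chest was opened and seen not to hold the prize — ruled out; weight (1/4)·0 = 0 each.
If it is in chest 3 (prior 1/4): the guide has 3 equally likely choices, so probability 1/3; weight (1/4)·(1/3) = 1/12.
If it is in chest 4 (prior 1/4): the guide has no choice, probability 1; weight (1/4)·1 = 1/4.
The weights sum to 1/3.
So P(the ruby in chest 3 | the guide opened chest 1 and chest 2) = (1/12) / (1/3) = 1/4.

1/4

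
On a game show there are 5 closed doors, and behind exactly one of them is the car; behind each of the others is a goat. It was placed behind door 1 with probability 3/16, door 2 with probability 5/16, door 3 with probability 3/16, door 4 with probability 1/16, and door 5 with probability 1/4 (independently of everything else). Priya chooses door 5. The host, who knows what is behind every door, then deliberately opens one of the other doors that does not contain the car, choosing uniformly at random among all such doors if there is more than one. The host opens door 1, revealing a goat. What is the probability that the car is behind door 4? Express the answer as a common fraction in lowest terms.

1/12

Condition on the true location of the car.
If it is behind door 1 (prior 3/16): the host opened door 1, so this case is ruled out; weight (3/16)·0 = 0.
If it is behind door 2 (prior 5/16): the host has 3 equally likely choices, so probability 1/3; weight (5/16)·(1/3) = 5/48.
If it is behind door 3 (prior 3/16): the host has 3 equally likely choices, so probability 1/3; weight (3/16)·(1/3) = 1/16.
If it is behind door 4 (prior 1/16): the host has 3 equally likely choices, so probability 1/3; weight (1/16)·(1/3) = 1/48.
If it is behind door 5 (prior 1/4): the host has 4 equally likely choices, so probability 1/4; weight (1/4)·(1/4) = 1/16.
The weights sum to 1/4.
So P(the car behind door 4 | the host opened door 1) = (1/48) / (1/4) = 1/12.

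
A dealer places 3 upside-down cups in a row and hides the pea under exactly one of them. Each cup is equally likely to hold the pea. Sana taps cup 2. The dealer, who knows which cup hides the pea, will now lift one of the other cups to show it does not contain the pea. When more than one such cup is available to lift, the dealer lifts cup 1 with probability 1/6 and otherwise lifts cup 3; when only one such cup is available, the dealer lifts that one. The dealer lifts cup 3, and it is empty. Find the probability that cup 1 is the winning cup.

Condition on the true location of the pea.
If it is under cup 1 (prior 1/3): only cup 3 is available, probability 1; weight (1/3)·1 = 1/3.
If it is under cup 2 (prior 1/3): cup 1 is available but not opened, probability 5/6; weight (1/3)·(5/6) = 5/18.
If it is under cup 3 (prior 1/3): the dealer opened cup 3, so this case is ruled out; weight (1/3)·0 = 0.
The weights sum to 11/18.
So P(the pea under cup 1 | the dealer opened cup 3) = (1/3) / (11/18) = 6/11.

6/11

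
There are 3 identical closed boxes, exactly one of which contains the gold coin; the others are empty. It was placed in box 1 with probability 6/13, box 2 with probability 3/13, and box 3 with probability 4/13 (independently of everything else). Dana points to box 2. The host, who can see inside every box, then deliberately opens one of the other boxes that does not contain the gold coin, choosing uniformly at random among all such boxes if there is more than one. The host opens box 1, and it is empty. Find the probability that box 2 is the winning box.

Apply Bayes' rule, conditioning on where the gold coin actually is.
If it is in box 1 (prior 6/13): the host opened box 1, so this case is ruled out; weight (6/13)·0 = 0.
If it is in box 2 (prior 3/13): the host has 2 equally likely choices, so probability 1/2; weight (3/13)·(1/2) = 3/26.
If it is in box 3 (prior 4/13): the host has no choice, probability 1; weight (4/13)·1 = 4/13.
The weights sum to 11/26.
So P(the gold coin in box 2 | the host opened box 1) = (3/26) / (11/26) = 3/11.

3/11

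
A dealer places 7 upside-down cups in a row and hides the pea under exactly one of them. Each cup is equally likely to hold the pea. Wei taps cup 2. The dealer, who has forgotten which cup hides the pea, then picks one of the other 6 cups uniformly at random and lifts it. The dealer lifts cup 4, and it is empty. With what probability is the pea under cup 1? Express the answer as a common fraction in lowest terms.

Condition on the true location of the pea.
If it is under any of cups 1, 2, 3, 5, 6, and 7 (prior 1/7 each): the dealer picks cup 4 with probability 1/6 regardless, and it is not the prize; weight (1/7)·(1/6) = 1/42 each.
If it is under cup 4 (prior 1/7): the dealer opened cup 4, so this case is ruled out; weight (1/7)·0 = 0.
The weights sum to 1/7.
So P(the pea under cup 1 | the dealer opened cup 4) = (1/42) / (1/7) = 1/6.

1/6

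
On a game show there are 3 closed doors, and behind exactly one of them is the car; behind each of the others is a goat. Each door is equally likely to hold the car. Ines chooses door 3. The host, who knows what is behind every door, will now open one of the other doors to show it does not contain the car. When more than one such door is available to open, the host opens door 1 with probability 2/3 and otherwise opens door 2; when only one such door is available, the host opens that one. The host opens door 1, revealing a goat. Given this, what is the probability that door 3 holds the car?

Apply Bayes' rule, conditioning on where the car actually is.
If it is behind door 1 (prior 1/3): the host opened door 1, so this case is ruled out; weight (1/3)·0 = 0.
If it is behind door 2 (prior 1/3): only door 1 is available, probability 1; weight (1/3)·1 = 1/3.
If it is behind door 3 (prior 1/3): door 1 is available, opened with probability 2/3; weight (1/3)·(2/3) = 2/9.
The weights sum to 5/9.
So P(the car behind door 3 | the host opened door 1) = (2/9) / (5/9) = 2/5.

2/5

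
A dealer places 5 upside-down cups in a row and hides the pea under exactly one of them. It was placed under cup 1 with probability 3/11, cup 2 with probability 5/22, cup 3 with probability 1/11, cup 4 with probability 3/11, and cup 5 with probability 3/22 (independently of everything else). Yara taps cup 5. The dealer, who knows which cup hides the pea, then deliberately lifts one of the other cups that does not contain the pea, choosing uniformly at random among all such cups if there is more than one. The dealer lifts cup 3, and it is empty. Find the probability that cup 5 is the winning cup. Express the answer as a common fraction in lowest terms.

9/77

Consider each possible location of the pea in turn.
If it is under either of cups 1 and 4 (prior 3/11 each): the dealer has 3 equally likely choices, so probability 1/3; weight (3/11)·(1/3) = 1/11 each.
If it is under cup 2 (prior 5/22): the dealer has 3 equally likely choices, so probability 1/3; weight (5/22)·(1/3) = 5/66.
If it is under cup 3 (prior 1/11): the dealer opened cup 3, so this case is ruled out; weight (1/11)·0 = 0.
If it is under cup 5 (prior 3/22): the dealer has 4 equally likely choices, so probability 1/4; weight (3/22)·(1/4) = 3/88.
The weights sum to 7/24.
So P(the pea under cup 5 | the dealer opened cup 3) = (3/88) / (7/24) = 9/77.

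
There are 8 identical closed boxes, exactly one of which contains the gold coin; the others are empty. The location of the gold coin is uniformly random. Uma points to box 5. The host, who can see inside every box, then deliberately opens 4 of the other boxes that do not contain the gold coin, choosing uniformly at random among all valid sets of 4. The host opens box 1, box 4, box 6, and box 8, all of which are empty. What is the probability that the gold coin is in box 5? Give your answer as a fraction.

Condition on the true location of the gold coin.
If it is in any of boxes 1, 4, 6, and 8 (prior 1/8 each): that box was opened and seen not to hold the prize — ruled out; weight (1/8)·0 = 0 each.
If it is in any of boxes 2, 3, and 7 (prior 1/8 each): the host has 15 equally likely choices, so probability 1/15; weight (1/8)·(1/15) = 1/120 each.
If it is in box 5 (prior 1/8): the host has 35 equally likely choices, so probability 1/35; weight (1/8)·(1/35) = 1/280.
The weights sum to 1/35.
So P(the gold coin in box 5 | the host opened box 1, box 4, box 6, and box 8) = (1/280) / (1/35) = 1/8.

1/8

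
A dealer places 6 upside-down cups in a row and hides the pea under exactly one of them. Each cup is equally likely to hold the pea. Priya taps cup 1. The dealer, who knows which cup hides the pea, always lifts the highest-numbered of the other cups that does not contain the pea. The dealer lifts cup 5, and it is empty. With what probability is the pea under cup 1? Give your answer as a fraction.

Apply Bayes' rule, conditioning on where the pea actually is.
If it is under any of cups 1, 2, 3, and 4 (prior 1/6 each): the dealer would have opened cup 6 instead, probability 0; weight (1/6)·0 = 0 each.
If it is under cup 5 (prior 1/6): the dealer opened cup 5, so this case is ruled out; weight (1/6)·0 = 0.
If it is under cup 6 (prior 1/6): cup 5 is the highest-numbered option available, probability 1; weight (1/6)·1 = 1/6.
The weights sum to 1/6.
So P(the pea under cup 1 | the dealer opened cup 5) = 0 / (1/6) = 0.

0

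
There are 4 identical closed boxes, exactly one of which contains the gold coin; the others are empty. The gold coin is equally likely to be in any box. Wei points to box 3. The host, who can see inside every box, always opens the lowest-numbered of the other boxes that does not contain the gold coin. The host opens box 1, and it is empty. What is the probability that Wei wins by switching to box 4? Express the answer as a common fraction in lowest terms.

Consider each possible location of the gold coin in turn.
If it is in box 1 (prior 1/4): the host opened box 1, so this case is ruled out; weight (1/4)·0 = 0.
If it is in any of boxes 2, 3, and 4 (prior 1/4 each): box 1 is the lowest-numbered option available, probability 1; weight (1/4)·1 = 1/4 each.
The weights sum to 3/4.
So P(the gold coin in box 4 | the host opened box 1) = (1/4) / (3/4) = 1/3.

1/3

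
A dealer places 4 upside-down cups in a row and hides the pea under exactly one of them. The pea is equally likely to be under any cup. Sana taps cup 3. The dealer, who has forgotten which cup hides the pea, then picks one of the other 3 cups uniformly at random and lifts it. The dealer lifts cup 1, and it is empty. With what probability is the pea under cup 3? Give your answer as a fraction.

Condition on the true location of the pea.
If it is under cup 1 (prior 1/4): the dealer opened cup 1, so this case is ruled out; weight (1/4)·0 = 0.
If it is under any of cups 2, 3, and 4 (prior 1/4 each): the dealer picks cup 1 with probability 1/3 regardless, and it is not the prize; weight (1/4)·(1/3) = 1/12 each.
The weights sum to 1/4.
So P(the pea under cup 3 | the dealer opened cup 1) = (1/12) / (1/4) = 1/3.

1/3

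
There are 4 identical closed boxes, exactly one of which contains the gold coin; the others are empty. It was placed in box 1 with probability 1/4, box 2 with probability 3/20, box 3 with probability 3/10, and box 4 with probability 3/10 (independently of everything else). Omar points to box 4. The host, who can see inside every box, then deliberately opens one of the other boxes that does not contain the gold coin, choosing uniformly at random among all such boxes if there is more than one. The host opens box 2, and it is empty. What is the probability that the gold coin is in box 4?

4/15

Apply Bayes' rule, conditioning on where the gold coin actually is.
If it is in box 1 (prior 1/4): the host has 2 equally likely choices, so probability 1/2; weight (1/4)·(1/2) = 1/8.
If it is in box 2 (prior 3/20): the host opened box 2, so this case is ruled out; weight (3/20)·0 = 0.
If it is in box 3 (prior 3/10): the host has 2 equally likely choices, so probability 1/2; weight (3/10)·(1/2) = 3/20.
If it is in box 4 (prior 3/10): the host has 3 equally likely choices, so probability 1/3; weight (3/10)·(1/3) = 1/10.
The weights sum to 3/8.
So P(the gold coin in box 4 | the host opened box 2) = (1/10) / (3/8) = 4/15.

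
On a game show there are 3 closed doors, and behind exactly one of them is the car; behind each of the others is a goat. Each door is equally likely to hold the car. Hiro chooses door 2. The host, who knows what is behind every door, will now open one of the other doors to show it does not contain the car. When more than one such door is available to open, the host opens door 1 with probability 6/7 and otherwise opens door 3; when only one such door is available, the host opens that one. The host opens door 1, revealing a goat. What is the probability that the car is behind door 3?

Consider each possible location of the car in turn.
If it is behind door 1 (prior 1/3): the host opened door 1, so this case is ruled out; weight (1/3)·0 = 0.
If it is behind door 2 (prior 1/3): door 1 is available, opened with probability 6/7; weight (1/3)·(6/7) = 2/7.
If it is behind door 3 (prior 1/3): only door 1 is available, probability 1; weight (1/3)·1 = 1/3.
The weights sum to 13/21.
So P(the car behind door 3 | the host opened door 1) = (1/3) / (13/21) = 7/13.

7/13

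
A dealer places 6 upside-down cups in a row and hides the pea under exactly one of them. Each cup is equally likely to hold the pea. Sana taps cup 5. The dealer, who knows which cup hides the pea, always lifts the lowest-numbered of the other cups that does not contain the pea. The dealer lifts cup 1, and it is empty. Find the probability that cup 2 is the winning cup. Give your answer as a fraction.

Apply Bayes' rule, conditioning on where the pea actually is.
If it is under cup 1 (prior 1/6): the dealer opened cup 1, so this case is ruled out; weight (1/6)·0 = 0.
If it is under any of cups 2, 3, 4, 5, and 6 (prior 1/6 each): cup 1 is the lowest-numbered option available, probability 1; weight (1/6)·1 = 1/6 each.
The weights sum to 5/6.
So P(the pea under cup 2 | the dealer opened cup 1) = (1/6) / (5/6) = 1/5.

1/5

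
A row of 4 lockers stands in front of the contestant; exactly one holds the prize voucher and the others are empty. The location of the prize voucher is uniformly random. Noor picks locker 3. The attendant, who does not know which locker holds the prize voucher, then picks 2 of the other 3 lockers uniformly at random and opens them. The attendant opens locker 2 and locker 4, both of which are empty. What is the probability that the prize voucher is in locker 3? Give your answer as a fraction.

Because the attendant chose which lockers to open without knowing where the prize voucher is, the choice is independent of the prize location. Learning that none of the 2 opened lockers holds the prize voucher simply rules out those 2 locations and leaves the remaining 2 lockers still equally likely by symmetry.
So P(the prize voucher in locker 3) = 1/2.

1/2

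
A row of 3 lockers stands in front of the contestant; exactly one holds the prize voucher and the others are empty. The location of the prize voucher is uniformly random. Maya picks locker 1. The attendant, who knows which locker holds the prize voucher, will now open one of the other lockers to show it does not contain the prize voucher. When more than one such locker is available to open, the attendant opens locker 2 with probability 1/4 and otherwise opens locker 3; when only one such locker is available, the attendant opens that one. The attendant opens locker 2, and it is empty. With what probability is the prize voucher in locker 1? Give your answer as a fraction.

1/5

Apply Bayes' rule, conditioning on where the prize voucher actually is.
If it is in locker 1 (prior 1/3): locker 2 is available, opened with probability 1/4; weight (1/3)·(1/4) = 1/12.
If it is in locker 2 (prior 1/3): the attendant opened locker 2, so this case is ruled out; weight (1/3)·0 = 0.
If it is in locker 3 (prior 1/3): only locker 2 is available, probability 1; weight (1/3)·1 = 1/3.
The weights sum to 5/12.
So P(the prize voucher in locker 1 | the attendant opened locker 2) = (1/12) / (5/12) = 1/5.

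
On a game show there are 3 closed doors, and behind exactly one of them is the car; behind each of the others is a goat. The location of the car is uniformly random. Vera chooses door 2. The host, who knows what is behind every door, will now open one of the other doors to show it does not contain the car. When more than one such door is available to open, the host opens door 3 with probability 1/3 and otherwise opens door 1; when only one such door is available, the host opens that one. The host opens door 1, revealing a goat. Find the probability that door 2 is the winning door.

Consider each possible location of the car in turn.
If it is behind door 1 (prior 1/3): the host opened door 1, so this case is ruled out; weight (1/3)·0 = 0.
If it is behind door 2 (prior 1/3): door 3 is available but not opened, probability 2/3; weight (1/3)·(2/3) = 2/9.
If it is behind door 3 (prior 1/3): only door 1 is available, probability 1; weight (1/3)·1 = 1/3.
The weights sum to 5/9.
So P(the car behind door 2 | the host opened door 1) = (2/9) / (5/9) = 2/5.

2/5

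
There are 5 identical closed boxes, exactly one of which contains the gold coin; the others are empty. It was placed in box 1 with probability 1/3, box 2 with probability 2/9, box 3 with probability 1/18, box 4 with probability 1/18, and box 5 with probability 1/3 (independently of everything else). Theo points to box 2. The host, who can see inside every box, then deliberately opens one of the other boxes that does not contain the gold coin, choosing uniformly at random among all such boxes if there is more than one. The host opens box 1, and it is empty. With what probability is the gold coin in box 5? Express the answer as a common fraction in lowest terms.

6/11

Consider each possible location of the gold coin in turn.
If it is in box 1 (prior 1/3): the host opened box 1, so this case is ruled out; weight (1/3)·0 = 0.
If it is in box 2 (prior 2/9): the host has 4 equally likely choices, so probability 1/4; weight (2/9)·(1/4) = 1/18.
If it is in either of boxes 3 and 4 (prior 1/18 each): the host has 3 equally likely choices, so probability 1/3; weight (1/18)·(1/3) = 1/54 each.
If it is in box 5 (prior 1/3): the host has 3 equally likely choices, so probability 1/3; weight (1/3)·(1/3) = 1/9.
The weights sum to 11/54.
So P(the gold coin in box 5 | the host opened box 1) = (1/9) / (11/54) = 6/11.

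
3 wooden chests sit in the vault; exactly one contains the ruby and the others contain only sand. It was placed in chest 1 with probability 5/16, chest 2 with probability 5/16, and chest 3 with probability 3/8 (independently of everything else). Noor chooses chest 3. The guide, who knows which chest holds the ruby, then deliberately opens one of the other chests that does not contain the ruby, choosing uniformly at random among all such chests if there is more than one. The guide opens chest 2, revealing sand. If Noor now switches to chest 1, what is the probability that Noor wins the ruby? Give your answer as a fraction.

5/8

Consider each possible location of the ruby in turn.
If it is in chest 1 (prior 5/16): the guide has no choice, probability 1; weight (5/16)·1 = 5/16.
If it is in chest 2 (prior 5/16): the guide opened chest 2, so this case is ruled out; weight (5/16)·0 = 0.
If it is in chest 3 (prior 3/8): the guide has 2 equally likely choices, so probability 1/2; weight (3/8)·(1/2) = 3/16.
The weights sum to 1/2.
So P(the ruby in chest 1 | the guide opened chest 2) = (5/16) / (1/2) = 5/8.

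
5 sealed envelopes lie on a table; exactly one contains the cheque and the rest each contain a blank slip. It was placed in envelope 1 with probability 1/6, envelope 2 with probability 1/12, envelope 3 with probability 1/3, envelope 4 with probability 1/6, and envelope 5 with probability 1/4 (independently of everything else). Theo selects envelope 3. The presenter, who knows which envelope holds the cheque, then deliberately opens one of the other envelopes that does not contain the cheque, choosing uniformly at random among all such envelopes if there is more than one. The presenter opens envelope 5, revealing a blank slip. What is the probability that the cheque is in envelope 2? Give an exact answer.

Condition on the true location of the cheque.
If it is in either of envelopes 1 and 4 (prior 1/6 each): the presenter has 3 equally likely choices, so probability 1/3; weight (1/6)·(1/3) = 1/18 each.
If it is in envelope 2 (prior 1/12): the presenter has 3 equally likely choices, so probability 1/3; weight (1/12)·(1/3) = 1/36.
If it is in envelope 3 (prior 1/3): the presenter has 4 equally likely choices, so probability 1/4; weight (1/3)·(1/4) = 1/12.
If it is in envelope 5 (prior 1/4): the presenter opened envelope 5, so this case is ruled out; weight (1/4)·0 = 0.
The weights sum to 2/9.
So P(the cheque in envelope 2 | the presenter opened envelope 5) = (1/36) / (2/9) = 1/8.

1/8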